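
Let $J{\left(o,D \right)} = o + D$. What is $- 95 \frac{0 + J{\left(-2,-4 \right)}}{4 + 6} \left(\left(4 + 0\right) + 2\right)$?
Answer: $342$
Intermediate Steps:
$J{\left(o,D \right)} = D + o$
$- 95 \frac{0 + J{\left(-2,-4 \right)}}{4 + 6} \left(\left(4 + 0\right) + 2\right) = - 95 \frac{0 - 6}{4 + 6} \left(\left(4 + 0\right) + 2\right) = - 95 \frac{0 - 6}{10} \left(4 + 2\right) = - 95 \left(-6\right) \frac{1}{10} \cdot 6 = - 95 \left(\left(- \frac{3}{5}\right) 6\right) = \left(-95\right) \left(- \frac{18}{5}\right) = 342$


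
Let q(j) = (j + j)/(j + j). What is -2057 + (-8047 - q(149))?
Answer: -10105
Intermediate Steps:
q(j) = 1 (q(j) = (2*j)/((2*j)) = (2*j)*(1/(2*j)) = 1)
-2057 + (-8047 - q(149)) = -2057 + (-8047 - 1*1) = -2057 + (-8047 - 1) = -2057 - 8048 = -10105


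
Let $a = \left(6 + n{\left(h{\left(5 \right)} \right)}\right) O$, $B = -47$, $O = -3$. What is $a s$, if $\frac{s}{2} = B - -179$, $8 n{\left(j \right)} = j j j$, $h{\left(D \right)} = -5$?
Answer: $7623$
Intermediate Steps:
$n{\left(j \right)} = \frac{j^{3}}{8}$ ($n{\left(j \right)} = \frac{j j j}{8} = \frac{j^{2} j}{8} = \frac{j^{3}}{8}$)
$s = 264$ ($s = 2 \left(-47 - -179\right) = 2 \left(-47 + 179\right) = 2 \cdot 132 = 264$)
$a = \frac{231}{8}$ ($a = \left(6 + \frac{\left(-5\right)^{3}}{8}\right) \left(-3\right) = \left(6 + \frac{1}{8} \left(-125\right)\right) \left(-3\right) = \left(6 - \frac{125}{8}\right) \left(-3\right) = \left(- \frac{77}{8}\right) \left(-3\right) = \frac{231}{8} \approx 28.875$)
$a s = \frac{231}{8} \cdot 264 = 7623$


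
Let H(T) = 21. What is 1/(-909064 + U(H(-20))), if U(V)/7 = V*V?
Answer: -1/905977 ≈ -1.1038e-6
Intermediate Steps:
U(V) = 7*V**2 (U(V) = 7*(V*V) = 7*V**2)
1/(-909064 + U(H(-20))) = 1/(-909064 + 7*21**2) = 1/(-909064 + 7*441) = 1/(-909064 + 3087) = 1/(-905977) = -1/905977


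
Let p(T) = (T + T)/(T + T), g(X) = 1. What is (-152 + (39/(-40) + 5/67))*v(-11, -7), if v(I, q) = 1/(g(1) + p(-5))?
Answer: -409773/5360 ≈ -76.450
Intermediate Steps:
p(T) = 1 (p(T) = (2*T)/((2*T)) = (2*T)*(1/(2*T)) = 1)
v(I, q) = 1/2 (v(I, q) = 1/(1 + 1) = 1/2)
(-152 + (39/(-40) + 5/67))*v(-11, -7) = (-152 + (39/(-40) + 5/67))*(1/2) = (-152 + (39*(-1/40) + 5*(1/67)))*(1/2) = (-152 + (-39/40 + 5/67))*(1/2) = (-152 - 2413/2680)*(1/2) = -409773/2680*1/2 = -409773/5360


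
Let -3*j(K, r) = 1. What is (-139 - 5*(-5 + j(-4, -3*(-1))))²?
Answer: 113569/9 ≈ 12619.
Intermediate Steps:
j(K, r) = -⅓ (j(K, r) = -⅓*1 = -⅓)
(-139 - 5*(-5 + j(-4, -3*(-1))))² = (-139 - 5*(-5 - ⅓))² = (-139 - 5*(-16/3))² = (-139 + 80/3)² = (-337/3)² = 113569/9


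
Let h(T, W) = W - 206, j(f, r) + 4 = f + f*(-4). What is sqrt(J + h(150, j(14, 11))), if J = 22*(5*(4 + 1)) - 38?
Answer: 2*sqrt(65) ≈ 16.125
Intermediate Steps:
j(f, r) = -4 - 3*f (j(f, r) = -4 + (f + f*(-4)) = -4 + (f - 4*f) = -4 - 3*f)
h(T, W) = -206 + W
J = 512 (J = 22*(5*5) - 38 = 22*25 - 38 = 550 - 38 = 512)
sqrt(J + h(150, j(14, 11))) = sqrt(512 + (-206 + (-4 - 3*14))) = sqrt(512 + (-206 + (-4 - 42))) = sqrt(512 + (-206 - 46)) = sqrt(512 - 252) = sqrt(260) = 2*sqrt(65)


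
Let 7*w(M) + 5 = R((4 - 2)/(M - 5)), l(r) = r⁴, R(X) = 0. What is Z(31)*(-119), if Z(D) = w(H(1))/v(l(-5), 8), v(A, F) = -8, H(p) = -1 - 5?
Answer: -85/8 ≈ -10.625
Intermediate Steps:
H(p) = -6
w(M) = -5/7 (w(M) = -5/7 + (⅐)*0 = -5/7 + 0 = -5/7)
Z(D) = 5/56 (Z(D) = -5/7/(-8) = -5/7*(-⅛) = 5/56)
Z(31)*(-119) = (5/56)*(-119) = -85/8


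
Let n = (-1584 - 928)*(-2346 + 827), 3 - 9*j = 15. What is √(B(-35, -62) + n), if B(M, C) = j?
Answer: 2*√8585385/3 ≈ 1953.4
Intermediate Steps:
j = -4/3 (j = ⅓ - ⅑*15 = ⅓ - 5/3 = -4/3 ≈ -1.3333)
B(M, C) = -4/3
n = 3815728 (n = -2512*(-1519) = 3815728)
√(B(-35, -62) + n) = √(-4/3 + 3815728) = √(11447180/3) = 2*√8585385/3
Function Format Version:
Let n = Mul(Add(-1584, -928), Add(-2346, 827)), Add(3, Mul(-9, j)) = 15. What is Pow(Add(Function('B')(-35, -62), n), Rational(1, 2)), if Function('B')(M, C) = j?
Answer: Mul(Rational(2, 3), Pow(8585385, Rational(1, 2))) ≈ 1953.4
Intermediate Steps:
j = Rational(-4, 3) (j = Add(Rational(1, 3), Mul(Rational(-1, 9), 15)) = Add(Rational(1, 3), Rational(-5, 3)) = Rational(-4, 3) ≈ -1.3333)
Function('B')(M, C) = Rational(-4, 3)
n = 3815728 (n = Mul(-2512, -1519) = 3815728)
Pow(Add(Function('B')(-35, -62), n), Rational(1, 2)) = Pow(Add(Rational(-4, 3), 3815728), Rational(1, 2)) = Pow(Rational(11447180, 3), Rational(1, 2)) = Mul(Rational(2, 3), Pow(8585385, Rational(1, 2)))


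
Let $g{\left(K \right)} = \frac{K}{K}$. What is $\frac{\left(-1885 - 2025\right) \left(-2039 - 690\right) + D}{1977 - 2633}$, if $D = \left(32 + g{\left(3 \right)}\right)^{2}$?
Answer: $- \frac{10671479}{656} \approx -16268.0$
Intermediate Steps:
$g{\left(K \right)} = 1$
$D = 1089$ ($D = \left(32 + 1\right)^{2} = 33^{2} = 1089$)
$\frac{\left(-1885 - 2025\right) \left(-2039 - 690\right) + D}{1977 - 2633} = \frac{\left(-1885 - 2025\right) \left(-2039 - 690\right) + 1089}{1977 - 2633} = \frac{\left(-3910\right) \left(-2729\right) + 1089}{-656} = \left(10670390 + 1089\right) \left(- \frac{1}{656}\right) = 10671479 \left(- \frac{1}{656}\right) = - \frac{10671479}{656}$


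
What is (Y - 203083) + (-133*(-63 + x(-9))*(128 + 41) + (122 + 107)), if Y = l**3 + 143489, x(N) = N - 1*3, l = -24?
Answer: 1612586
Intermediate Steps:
x(N) = -3 + N (x(N) = N - 3 = -3 + N)
Y = 129665 (Y = (-24)**3 + 143489 = -13824 + 143489 = 129665)
(Y - 203083) + (-133*(-63 + x(-9))*(128 + 41) + (122 + 107)) = (129665 - 203083) + (-133*(-63 + (-3 - 9))*(128 + 41) + (122 + 107)) = -73418 + (-133*(-63 - 12)*169 + 229) = -73418 + (-(-9975)*169 + 229) = -73418 + (-133*(-12675) + 229) = -73418 + (1685775 + 229) = -73418 + 1686004 = 1612586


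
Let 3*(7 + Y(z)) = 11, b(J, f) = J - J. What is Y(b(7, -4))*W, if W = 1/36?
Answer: -5/54 ≈ -0.092593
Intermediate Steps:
b(J, f) = 0
Y(z) = -10/3 (Y(z) = -7 + (⅓)*11 = -7 + 11/3 = -10/3)
W = 1/36 ≈ 0.027778
Y(b(7, -4))*W = -10/3*1/36 = -5/54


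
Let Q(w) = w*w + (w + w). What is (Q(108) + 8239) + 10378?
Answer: 30497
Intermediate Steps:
Q(w) = w² + 2*w
(Q(108) + 8239) + 10378 = (108*(2 + 108) + 8239) + 10378 = (108*110 + 8239) + 10378 = (11880 + 8239) + 10378 = 20119 + 10378 = 30497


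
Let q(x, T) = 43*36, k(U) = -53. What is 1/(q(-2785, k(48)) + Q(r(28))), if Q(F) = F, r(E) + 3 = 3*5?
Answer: 1/1560 ≈ 0.00064103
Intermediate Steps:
r(E) = 12 (r(E) = -3 + 3*5 = -3 + 15 = 12)
q(x, T) = 1548
1/(q(-2785, k(48)) + Q(r(28))) = 1/(1548 + 12) = 1/1560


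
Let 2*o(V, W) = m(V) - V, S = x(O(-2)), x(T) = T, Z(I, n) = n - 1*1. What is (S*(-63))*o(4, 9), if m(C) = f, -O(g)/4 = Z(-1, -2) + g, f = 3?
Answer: 630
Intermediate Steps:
Z(I, n) = -1 + n (Z(I, n) = n - 1 = -1 + n)
O(g) = 12 - 4*g (O(g) = -4*((-1 - 2) + g) = -4*(-3 + g) = 12 - 4*g)
m(C) = 3
S = 20 (S = 12 - 4*(-2) = 12 + 8 = 20)
o(V, W) = 3/2 - V/2 (o(V, W) = (3 - V)/2 = 3/2 - V/2)
(S*(-63))*o(4, 9) = (20*(-63))*(3/2 - ½*4) = -1260*(3/2 - 2) = -1260*(-½) = 630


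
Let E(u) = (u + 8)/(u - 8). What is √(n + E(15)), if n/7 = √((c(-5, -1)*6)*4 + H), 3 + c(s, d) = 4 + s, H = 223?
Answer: √(161 + 343*√127)/7 ≈ 9.0649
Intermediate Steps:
c(s, d) = 1 + s (c(s, d) = -3 + (4 + s) = 1 + s)
n = 7*√127 (n = 7*√(((1 - 5)*6)*4 + 223) = 7*√(-4*6*4 + 223) = 7*√(-24*4 + 223) = 7*√(-96 + 223) = 7*√127 ≈ 78.886)
E(u) = (8 + u)/(-8 + u)
√(n + E(15)) = √(7*√127 + (8 + 15)/(-8 + 15)) = √(7*√127 + 23/7) = √(23/7 + 7*√127)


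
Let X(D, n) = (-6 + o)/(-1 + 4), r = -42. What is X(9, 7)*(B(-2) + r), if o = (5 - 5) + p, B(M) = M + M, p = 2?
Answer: 184/3 ≈ 61.333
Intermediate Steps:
B(M) = 2*M
o = 2 (o = (5 - 5) + 2 = 0 + 2 = 2)
X(D, n) = -4/3 (X(D, n) = (-6 + 2)/(-1 + 4) = -4/3)
X(9, 7)*(B(-2) + r) = -4*(2*(-2) - 42)/3 = -4*(-4 - 42)/3 = -4/3*(-46) = 184/3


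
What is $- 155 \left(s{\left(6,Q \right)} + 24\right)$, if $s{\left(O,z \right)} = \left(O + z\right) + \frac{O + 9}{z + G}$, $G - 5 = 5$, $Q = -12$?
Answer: $- \frac{3255}{2} \approx -1627.5$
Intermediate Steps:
$G = 10$ ($G = 5 + 5 = 10$)
$s{\left(O,z \right)} = O + z + \frac{9 + O}{10 + z}$ ($s{\left(O,z \right)} = \left(O + z\right) + \frac{O + 9}{z + 10} = \left(O + z\right) + \frac{9 + O}{10 + z} = O + z + \frac{9 + O}{10 + z}$)
$- 155 \left(s{\left(6,Q \right)} + 24\right) = - 155 \left(\frac{9 + \left(-12\right)^{2} + 10 \left(-12\right) + 11 \cdot 6 + 6 \left(-12\right)}{10 - 12} + 24\right) = - 155 \left(\frac{9 + 144 - 120 + 66 - 72}{-2} + 24\right) = - 155 \left(\left(- \frac{1}{2}\right) 27 + 24\right) = - 155 \left(- \frac{27}{2} + 24\right) = \left(-155\right) \frac{21}{2} = - \frac{3255}{2}$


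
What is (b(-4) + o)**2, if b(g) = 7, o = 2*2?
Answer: 121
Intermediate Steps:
o = 4
(b(-4) + o)**2 = (7 + 4)**2 = 11**2 = 121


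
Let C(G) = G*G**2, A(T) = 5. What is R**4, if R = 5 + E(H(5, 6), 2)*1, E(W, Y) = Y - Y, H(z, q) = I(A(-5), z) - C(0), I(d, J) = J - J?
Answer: 625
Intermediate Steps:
I(d, J) = 0
C(G) = G**3
H(z, q) = 0 (H(z, q) = 0 - 1*0**3 = 0 - 1*0 = 0 + 0 = 0)
E(W, Y) = 0
R = 5 (R = 5 + 0*1 = 5 + 0 = 5)
R**4 = 5**4 = 625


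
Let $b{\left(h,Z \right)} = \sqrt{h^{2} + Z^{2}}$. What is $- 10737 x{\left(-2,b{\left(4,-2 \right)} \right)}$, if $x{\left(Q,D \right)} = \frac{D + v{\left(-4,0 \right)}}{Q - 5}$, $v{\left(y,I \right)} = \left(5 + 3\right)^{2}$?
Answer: $\frac{687168}{7} + \frac{21474 \sqrt{5}}{7} \approx 1.0503 \cdot 10^{5}$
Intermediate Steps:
$b{\left(h,Z \right)} = \sqrt{Z^{2} + h^{2}}$
$v{\left(y,I \right)} = 64$ ($v{\left(y,I \right)} = 8^{2} = 64$)
$x{\left(Q,D \right)} = \frac{64 + D}{-5 + Q}$ ($x{\left(Q,D \right)} = \frac{D + 64}{Q - 5} = \frac{64 + D}{-5 + Q}$)
$- 10737 x{\left(-2,b{\left(4,-2 \right)} \right)} = - 10737 \frac{64 + \sqrt{\left(-2\right)^{2} + 4^{2}}}{-5 - 2} = - 10737 \frac{64 + \sqrt{4 + 16}}{-7} = - 10737 \left(- \frac{64 + \sqrt{20}}{7}\right) = - 10737 \left(- \frac{64 + 2 \sqrt{5}}{7}\right) = - 10737 \left(- \frac{64}{7} - \frac{2 \sqrt{5}}{7}\right) = \frac{687168}{7} + \frac{21474 \sqrt{5}}{7}$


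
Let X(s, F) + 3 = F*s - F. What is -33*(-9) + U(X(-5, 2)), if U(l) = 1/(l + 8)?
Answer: 2078/7 ≈ 296.86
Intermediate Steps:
X(s, F) = -3 - F + F*s (X(s, F) = -3 + (F*s - F) = -3 + (-F + F*s) = -3 - F + F*s)
U(l) = 1/(8 + l)
-33*(-9) + U(X(-5, 2)) = -33*(-9) + 1/(8 + (-3 - 1*2 + 2*(-5))) = 297 + 1/(8 + (-3 - 2 - 10)) = 297 + 1/(8 - 15) = 297 + 1/(-7) = 297 - ⅐ = 2078/7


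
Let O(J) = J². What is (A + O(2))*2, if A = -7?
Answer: -6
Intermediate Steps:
(A + O(2))*2 = (-7 + 2²)*2 = (-7 + 4)*2 = -3*2 = -6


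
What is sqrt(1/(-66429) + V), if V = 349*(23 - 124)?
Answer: I*sqrt(142834905142)/2013 ≈ 187.75*I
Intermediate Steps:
V = -35249 (V = 349*(-101) = -35249)
sqrt(1/(-66429) + V) = sqrt(1/(-66429) - 35249) = sqrt(-1/66429 - 35249) = sqrt(-2341555822/66429) = I*sqrt(142834905142)/2013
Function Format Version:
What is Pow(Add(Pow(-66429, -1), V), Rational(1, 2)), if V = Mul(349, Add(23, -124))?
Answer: Mul(Rational(1, 2013), I, Pow(142834905142, Rational(1, 2))) ≈ Mul(187.75, I)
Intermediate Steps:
V = -35249 (V = Mul(349, -101) = -35249)
Pow(Add(Pow(-66429, -1), V), Rational(1, 2)) = Pow(Add(Pow(-66429, -1), -35249), Rational(1, 2)) = Pow(Add(Rational(-1, 66429), -35249), Rational(1, 2)) = Pow(Rational(-2341555822, 66429), Rational(1, 2)) = Mul(Rational(1, 2013), I, Pow(142834905142, Rational(1, 2)))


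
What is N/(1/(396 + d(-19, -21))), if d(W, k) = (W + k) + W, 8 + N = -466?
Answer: -159738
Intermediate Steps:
N = -474 (N = -8 - 466 = -474)
d(W, k) = k + 2*W
N/(1/(396 + d(-19, -21))) = -(177750 - 18012) = -474/(1/(396 + (-21 - 38))) = -474/(1/(396 - 59)) = -474/(1/337) = -474/1/337 = -474*337 = -159738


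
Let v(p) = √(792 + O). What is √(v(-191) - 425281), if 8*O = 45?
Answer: √(-1701124 + 3*√1418)/2 ≈ 652.11*I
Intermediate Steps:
O = 45/8 (O = (⅛)*45 = 45/8 ≈ 5.6250)
v(p) = 3*√1418/4 (v(p) = √(792 + 45/8) = √(6381/8) = 3*√1418/4)
√(v(-191) - 425281) = √(3*√1418/4 - 425281) = √(-425281 + 3*√1418/4)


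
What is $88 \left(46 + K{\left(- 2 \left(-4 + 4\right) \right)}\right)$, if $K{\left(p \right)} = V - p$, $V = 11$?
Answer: $5016$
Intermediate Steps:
$K{\left(p \right)} = 11 - p$
$88 \left(46 + K{\left(- 2 \left(-4 + 4\right) \right)}\right) = 88 \left(46 + \left(11 - - 2 \left(-4 + 4\right)\right)\right) = 88 \left(46 + \left(11 - \left(-2\right) 0\right)\right) = 88 \left(46 + \left(11 - 0\right)\right) = 88 \left(46 + \left(11 + 0\right)\right) = 88 \left(46 + 11\right) = 88 \cdot 57 = 5016$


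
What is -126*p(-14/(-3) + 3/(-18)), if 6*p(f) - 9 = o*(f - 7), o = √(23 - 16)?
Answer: -189 + 105*√7/2 ≈ -50.098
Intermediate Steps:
o = √7 ≈ 2.6458
p(f) = 3/2 + √7*(-7 + f)/6 (p(f) = 3/2 + (√7*(f - 7))/6 = 3/2 + (√7*(-7 + f))/6 = 3/2 + √7*(-7 + f)/6)
-126*p(-14/(-3) + 3/(-18)) = -126*(3/2 - 7*√7/6 + (-14/(-3) + 3/(-18))*√7/6) = -126*(3/2 - 7*√7/6 + (-14*(-⅓) + 3*(-1/18))*√7/6) = -126*(3/2 - 7*√7/6 + (14/3 - ⅙)*√7/6) = -126*(3/2 - 7*√7/6 + (⅙)*(9/2)*√7) = -126*(3/2 - 7*√7/6 + 3*√7/4) = -126*(3/2 - 5*√7/12) = -189 + 105*√7/2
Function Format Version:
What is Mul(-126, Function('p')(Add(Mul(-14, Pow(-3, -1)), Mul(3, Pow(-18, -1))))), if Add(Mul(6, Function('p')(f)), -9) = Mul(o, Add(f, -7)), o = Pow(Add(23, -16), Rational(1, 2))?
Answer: Add(-189, Mul(Rational(105, 2), Pow(7, Rational(1, 2)))) ≈ -50.098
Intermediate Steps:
o = Pow(7, Rational(1, 2)) ≈ 2.6458
Function('p')(f) = Add(Rational(3, 2), Mul(Rational(1, 6), Pow(7, Rational(1, 2)), Add(-7, f))) (Function('p')(f) = Add(Rational(3, 2), Mul(Rational(1, 6), Mul(Pow(7, Rational(1, 2)), Add(f, -7)))) = Add(Rational(3, 2), Mul(Rational(1, 6), Mul(Pow(7, Rational(1, 2)), Add(-7, f)))) = Add(Rational(3, 2), Mul(Rational(1, 6), Pow(7, Rational(1, 2)), Add(-7, f))))
Mul(-126, Function('p')(Add(Mul(-14, Pow(-3, -1)), Mul(3, Pow(-18, -1))))) = Mul(-126, Add(Rational(3, 2), Mul(Rational(-7, 6), Pow(7, Rational(1, 2))), Mul(Rational(1, 6), Add(Mul(-14, Pow(-3, -1)), Mul(3, Pow(-18, -1))), Pow(7, Rational(1, 2))))) = Mul(-126, Add(Rational(3, 2), Mul(Rational(-7, 6), Pow(7, Rational(1, 2))), Mul(Rational(1, 6), Add(Mul(-14, Rational(-1, 3)), Mul(3, Rational(-1, 18))), Pow(7, Rational(1, 2))))) = Mul(-126, Add(Rational(3, 2), Mul(Rational(-7, 6), Pow(7, Rational(1, 2))), Mul(Rational(1, 6), Add(Rational(14, 3), Rational(-1, 6)), Pow(7, Rational(1, 2))))) = Mul(-126, Add(Rational(3, 2), Mul(Rational(-7, 6), Pow(7, Rational(1, 2))), Mul(Rational(1, 6), Rational(9, 2), Pow(7, Rational(1, 2))))) = Mul(-126, Add(Rational(3, 2), Mul(Rational(-7, 6), Pow(7, Rational(1, 2))), Mul(Rational(3, 4), Pow(7, Rational(1, 2))))) = Mul(-126, Add(Rational(3, 2), Mul(Rational(-5, 12), Pow(7, Rational(1, 2))))) = Add(-189, Mul(Rational(105, 2), Pow(7, Rational(1, 2))))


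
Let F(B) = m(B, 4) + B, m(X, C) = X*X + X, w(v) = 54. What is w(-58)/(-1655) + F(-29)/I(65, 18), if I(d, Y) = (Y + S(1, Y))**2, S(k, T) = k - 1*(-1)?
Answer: 254853/132400 ≈ 1.9249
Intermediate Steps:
S(k, T) = 1 + k (S(k, T) = k + 1 = 1 + k)
I(d, Y) = (2 + Y)**2 (I(d, Y) = (Y + (1 + 1))**2 = (Y + 2)**2 = (2 + Y)**2)
m(X, C) = X + X**2 (m(X, C) = X**2 + X = X + X**2)
F(B) = B + B*(1 + B) (F(B) = B*(1 + B) + B = B + B*(1 + B))
w(-58)/(-1655) + F(-29)/I(65, 18) = 54/(-1655) + (-29*(2 - 29))/((2 + 18)**2) = 54*(-1/1655) + (-29*(-27))/(20**2) = -54/1655 + 783/400 = 254853/132400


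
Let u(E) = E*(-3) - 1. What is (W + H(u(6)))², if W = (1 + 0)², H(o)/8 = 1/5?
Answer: 169/25 ≈ 6.7600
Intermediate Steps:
u(E) = -1 - 3*E (u(E) = -3*E - 1 = -1 - 3*E)
H(o) = 8/5 (H(o) = 8*(1/5) = 8*(1*(⅕)) = 8*(⅕) = 8/5)
W = 1 (W = 1² = 1)
(W + H(u(6)))² = (1 + 8/5)² = (13/5)² = 169/25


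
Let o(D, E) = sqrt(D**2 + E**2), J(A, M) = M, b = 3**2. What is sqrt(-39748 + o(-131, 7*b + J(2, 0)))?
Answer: sqrt(-39748 + sqrt(21130)) ≈ 199.0*I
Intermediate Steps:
b = 9
sqrt(-39748 + o(-131, 7*b + J(2, 0))) = sqrt(-39748 + sqrt((-131)**2 + (7*9 + 0)**2)) = sqrt(-39748 + sqrt(17161 + (63 + 0)**2)) = sqrt(-39748 + sqrt(17161 + 63**2)) = sqrt(-39748 + sqrt(17161 + 3969)) = sqrt(-39748 + sqrt(21130))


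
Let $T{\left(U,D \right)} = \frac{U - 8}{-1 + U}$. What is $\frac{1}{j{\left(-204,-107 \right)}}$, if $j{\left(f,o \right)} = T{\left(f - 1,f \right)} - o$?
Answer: $\frac{206}{22255} \approx 0.0092563$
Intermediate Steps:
$T{\left(U,D \right)} = \frac{-8 + U}{-1 + U}$
$j{\left(f,o \right)} = - o + \frac{-9 + f}{-2 + f}$ ($j{\left(f,o \right)} = \frac{-8 + \left(f - 1\right)}{-1 + \left(f - 1\right)} - o = \frac{-8 + \left(-1 + f\right)}{-1 + \left(-1 + f\right)} - o = \frac{-9 + f}{-2 + f} - o = - o + \frac{-9 + f}{-2 + f}$)
$\frac{1}{j{\left(-204,-107 \right)}} = \frac{1}{\frac{1}{-2 - 204} \left(-9 - 204 - - 107 \left(-2 - 204\right)\right)} = \frac{1}{\frac{1}{-206} \left(-9 - 204 - \left(-107\right) \left(-206\right)\right)} = \frac{1}{\left(- \frac{1}{206}\right) \left(-9 - 204 - 22042\right)} = \frac{1}{\left(- \frac{1}{206}\right) \left(-22255\right)} = \frac{1}{\frac{22255}{206}} = \frac{206}{22255}$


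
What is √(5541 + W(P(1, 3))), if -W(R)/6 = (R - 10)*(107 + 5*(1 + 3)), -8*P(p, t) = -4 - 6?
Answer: 3*√5426/2 ≈ 110.49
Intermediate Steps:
P(p, t) = 5/4 (P(p, t) = -(-4 - 6)/8 = -⅛*(-10) = 5/4)
W(R) = 7620 - 762*R (W(R) = -6*(R - 10)*(107 + 5*(1 + 3)) = -6*(-10 + R)*(107 + 5*4) = -6*(-10 + R)*(107 + 20) = -6*(-10 + R)*127 = -6*(-1270 + 127*R) = 7620 - 762*R)
√(5541 + W(P(1, 3))) = √(5541 + (7620 - 762*5/4)) = √(5541 + (7620 - 1905/2)) = √(5541 + 13335/2) = √(24417/2) = 3*√5426/2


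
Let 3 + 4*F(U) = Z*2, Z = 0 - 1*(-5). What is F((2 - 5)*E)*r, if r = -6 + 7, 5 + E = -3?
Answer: 7/4 ≈ 1.7500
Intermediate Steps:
E = -8 (E = -5 - 3 = -8)
Z = 5 (Z = 0 + 5 = 5)
r = 1
F(U) = 7/4 (F(U) = -¾ + (5*2)/4 = -¾ + (¼)*10 = -¾ + 5/2 = 7/4)
F((2 - 5)*E)*r = (7/4)*1 = 7/4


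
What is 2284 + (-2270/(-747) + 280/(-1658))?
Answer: 1416173942/619263 ≈ 2286.9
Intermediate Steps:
2284 + (-2270/(-747) + 280/(-1658)) = 2284 + (-2270*(-1/747) + 280*(-1/1658)) = 2284 + (2270/747 - 140/829) = 2284 + 1777250/619263 = 1416173942/619263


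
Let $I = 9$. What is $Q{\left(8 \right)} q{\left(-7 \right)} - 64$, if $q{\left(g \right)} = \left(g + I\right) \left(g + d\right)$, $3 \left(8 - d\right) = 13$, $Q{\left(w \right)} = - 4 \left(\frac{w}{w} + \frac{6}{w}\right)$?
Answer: $- \frac{52}{3} \approx -17.333$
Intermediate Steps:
$Q{\left(w \right)} = -4 - \frac{24}{w}$ ($Q{\left(w \right)} = - 4 \left(1 + \frac{6}{w}\right) = -4 - \frac{24}{w}$)
$d = \frac{11}{3}$ ($d = 8 - \frac{13}{3} = \frac{11}{3} \approx 3.6667$)
$q{\left(g \right)} = \left(9 + g\right) \left(\frac{11}{3} + g\right)$ ($q{\left(g \right)} = \left(g + 9\right) \left(g + \frac{11}{3}\right) = \left(9 + g\right) \left(\frac{11}{3} + g\right)$)
$Q{\left(8 \right)} q{\left(-7 \right)} - 64 = \left(-4 - \frac{24}{8}\right) \left(33 + \left(-7\right)^{2} + \frac{38}{3} \left(-7\right)\right) - 64 = \left(-4 - 3\right) \left(33 + 49 - \frac{266}{3}\right) - 64 = \left(-4 - 3\right) \left(- \frac{20}{3}\right) - 64 = \left(-7\right) \left(- \frac{20}{3}\right) - 64 = \frac{140}{3} - 64 = - \frac{52}{3}$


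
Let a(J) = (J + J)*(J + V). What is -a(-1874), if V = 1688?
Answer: -697128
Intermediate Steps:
a(J) = 2*J*(1688 + J) (a(J) = (J + J)*(J + 1688) = (2*J)*(1688 + J) = 2*J*(1688 + J))
-a(-1874) = -2*(-1874)*(1688 - 1874) = -2*(-1874)*(-186) = -1*697128 = -697128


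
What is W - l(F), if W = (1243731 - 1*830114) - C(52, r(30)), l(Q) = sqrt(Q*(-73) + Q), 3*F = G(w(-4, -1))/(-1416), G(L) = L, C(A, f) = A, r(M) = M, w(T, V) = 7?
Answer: 413565 - sqrt(413)/59 ≈ 4.1356e+5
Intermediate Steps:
F = -7/4248 (F = (7/(-1416))/3 = (7*(-1/1416))/3 = (1/3)*(-7/1416) = -7/4248 ≈ -0.0016478)
l(Q) = 6*sqrt(2)*sqrt(-Q) (l(Q) = sqrt(-73*Q + Q) = sqrt(-72*Q) = 6*sqrt(2)*sqrt(-Q))
W = 413565 (W = (1243731 - 1*830114) - 1*52 = (1243731 - 830114) - 52 = 413617 - 52 = 413565)
W - l(F) = 413565 - 6*sqrt(2)*sqrt(-1*(-7/4248)) = 413565 - 6*sqrt(2)*sqrt(7/4248) = 413565 - 6*sqrt(2)*sqrt(826)/708 = 413565 - sqrt(413)/59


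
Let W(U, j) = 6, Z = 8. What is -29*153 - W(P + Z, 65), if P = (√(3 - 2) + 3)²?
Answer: -4443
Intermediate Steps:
P = 16 (P = (√1 + 3)² = (1 + 3)² = 4² = 16)
-29*153 - W(P + Z, 65) = -29*153 - 1*6 = -4437 - 6 = -4443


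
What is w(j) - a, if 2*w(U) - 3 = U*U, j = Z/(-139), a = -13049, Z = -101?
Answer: 252153811/19321 ≈ 13051.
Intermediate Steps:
j = 101/139 (j = -101/(-139) = -101*(-1/139) = 101/139 ≈ 0.72662)
w(U) = 3/2 + U**2/2 (w(U) = 3/2 + (U*U)/2 = 3/2 + U**2/2)
w(j) - a = (3/2 + (101/139)**2/2) - 1*(-13049) = (3/2 + (1/2)*(10201/19321)) + 13049 = (3/2 + 10201/38642) + 13049 = 34082/19321 + 13049 = 252153811/19321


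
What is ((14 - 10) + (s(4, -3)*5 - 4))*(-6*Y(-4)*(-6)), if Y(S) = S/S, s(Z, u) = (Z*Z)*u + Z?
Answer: -7920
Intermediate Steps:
s(Z, u) = Z + u*Z**2 (s(Z, u) = Z**2*u + Z = u*Z**2 + Z = Z + u*Z**2)
Y(S) = 1
((14 - 10) + (s(4, -3)*5 - 4))*(-6*Y(-4)*(-6)) = ((14 - 10) + ((4*(1 + 4*(-3)))*5 - 4))*(-6*1*(-6)) = (4 + ((4*(1 - 12))*5 - 4))*(-6*(-6)) = (4 + ((4*(-11))*5 - 4))*36 = (4 + (-44*5 - 4))*36 = (4 + (-220 - 4))*36 = (4 - 224)*36 = -220*36 = -7920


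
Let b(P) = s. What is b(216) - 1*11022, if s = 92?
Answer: -10930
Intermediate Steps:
b(P) = 92
b(216) - 1*11022 = 92 - 1*11022 = 92 - 11022 = -10930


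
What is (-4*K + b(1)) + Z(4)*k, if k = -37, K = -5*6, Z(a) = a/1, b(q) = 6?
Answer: -22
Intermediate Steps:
Z(a) = a (Z(a) = a*1 = a)
K = -30
(-4*K + b(1)) + Z(4)*k = (-4*(-30) + 6) + 4*(-37) = (120 + 6) - 148 = 126 - 148 = -22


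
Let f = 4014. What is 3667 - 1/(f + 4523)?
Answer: 31305178/8537 ≈ 3667.0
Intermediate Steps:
3667 - 1/(f + 4523) = 3667 - 1/(4014 + 4523) = 3667 - 1/8537 = 31305178/8537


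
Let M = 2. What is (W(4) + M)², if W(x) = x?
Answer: 36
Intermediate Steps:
(W(4) + M)² = (4 + 2)² = 6² = 36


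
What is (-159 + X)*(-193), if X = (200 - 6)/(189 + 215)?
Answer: 6180053/202 ≈ 30594.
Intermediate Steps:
X = 97/202 (X = 194/404 = 194*(1/404) = 97/202 ≈ 0.48020)
(-159 + X)*(-193) = (-159 + 97/202)*(-193) = -32021/202*(-193) = 6180053/202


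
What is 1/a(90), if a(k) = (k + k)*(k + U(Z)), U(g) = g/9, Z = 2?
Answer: 1/16240 ≈ 6.1576e-5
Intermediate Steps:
U(g) = g/9 (U(g) = g*(⅑) = g/9)
a(k) = 2*k*(2/9 + k) (a(k) = (k + k)*(k + (⅑)*2) = (2*k)*(k + 2/9) = (2*k)*(2/9 + k) = 2*k*(2/9 + k))
1/a(90) = 1/((2/9)*90*(2 + 9*90)) = 1/((2/9)*90*(2 + 810)) = 1/((2/9)*90*812) = 1/16240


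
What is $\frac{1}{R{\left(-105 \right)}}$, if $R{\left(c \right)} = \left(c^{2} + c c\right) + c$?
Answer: $\frac{1}{21945} \approx 4.5568 \cdot 10^{-5}$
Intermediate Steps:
$R{\left(c \right)} = c + 2 c^{2}$ ($R{\left(c \right)} = \left(c^{2} + c^{2}\right) + c = 2 c^{2} + c = c + 2 c^{2}$)
$\frac{1}{R{\left(-105 \right)}} = \frac{1}{\left(-105\right) \left(1 + 2 \left(-105\right)\right)} = \frac{1}{\left(-105\right) \left(1 - 210\right)} = \frac{1}{\left(-105\right) \left(-209\right)} = \frac{1}{21945}$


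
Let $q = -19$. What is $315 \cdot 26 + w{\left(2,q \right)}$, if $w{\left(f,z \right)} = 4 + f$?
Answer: $8196$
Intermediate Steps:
$315 \cdot 26 + w{\left(2,q \right)} = 315 \cdot 26 + \left(4 + 2\right) = 8190 + 6 = 8196$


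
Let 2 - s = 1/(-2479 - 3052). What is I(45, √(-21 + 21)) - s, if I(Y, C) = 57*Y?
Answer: 14175952/5531 ≈ 2563.0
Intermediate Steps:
s = 11063/5531 (s = 2 - 1/(-2479 - 3052) = 2 - 1/(-5531) = 2 - 1*(-1/5531) = 2 + 1/5531 = 11063/5531 ≈ 2.0002)
I(45, √(-21 + 21)) - s = 57*45 - 1*11063/5531 = 2565 - 11063/5531 = 14175952/5531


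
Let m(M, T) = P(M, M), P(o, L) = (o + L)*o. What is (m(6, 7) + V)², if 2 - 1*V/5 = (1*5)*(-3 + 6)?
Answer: 49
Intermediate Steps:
P(o, L) = o*(L + o) (P(o, L) = (L + o)*o = o*(L + o))
m(M, T) = 2*M² (m(M, T) = M*(M + M) = M*(2*M) = 2*M²)
V = -65 (V = 10 - 5*1*5*(-3 + 6) = 10 - 25*3 = 10 - 5*15 = 10 - 75 = -65)
(m(6, 7) + V)² = (2*6² - 65)² = (2*36 - 65)² = (72 - 65)² = 7² = 49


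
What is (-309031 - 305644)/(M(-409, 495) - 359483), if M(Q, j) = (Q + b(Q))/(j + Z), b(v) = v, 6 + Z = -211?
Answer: 85439825/49968546 ≈ 1.7099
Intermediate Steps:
Z = -217 (Z = -6 - 211 = -217)
M(Q, j) = 2*Q/(-217 + j) (M(Q, j) = (Q + Q)/(j - 217) = (2*Q)/(-217 + j) = 2*Q/(-217 + j))
(-309031 - 305644)/(M(-409, 495) - 359483) = (-309031 - 305644)/(2*(-409)/(-217 + 495) - 359483) = -614675/(2*(-409)/278 - 359483) = -614675/(2*(-409)*(1/278) - 359483) = -614675/(-409/139 - 359483) = -614675/(-49968546/139) = -614675*(-139/49968546) = 85439825/49968546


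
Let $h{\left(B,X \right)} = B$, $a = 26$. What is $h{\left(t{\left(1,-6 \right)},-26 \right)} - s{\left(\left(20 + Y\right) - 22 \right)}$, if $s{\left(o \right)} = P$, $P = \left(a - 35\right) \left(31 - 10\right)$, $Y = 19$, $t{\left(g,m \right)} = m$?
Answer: $183$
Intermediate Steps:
$P = -189$ ($P = \left(26 - 35\right) \left(31 - 10\right) = \left(-9\right) 21 = -189$)
$s{\left(o \right)} = -189$
$h{\left(t{\left(1,-6 \right)},-26 \right)} - s{\left(\left(20 + Y\right) - 22 \right)} = -6 - -189 = -6 + 189 = 183$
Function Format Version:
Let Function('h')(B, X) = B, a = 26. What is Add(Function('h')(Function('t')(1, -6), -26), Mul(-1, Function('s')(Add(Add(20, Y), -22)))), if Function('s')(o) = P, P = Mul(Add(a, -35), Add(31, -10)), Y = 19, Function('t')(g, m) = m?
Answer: 183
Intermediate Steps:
P = -189 (P = Mul(Add(26, -35), Add(31, -10)) = Mul(-9, 21) = -189)
Function('s')(o) = -189
Add(Function('h')(Function('t')(1, -6), -26), Mul(-1, Function('s')(Add(Add(20, Y), -22)))) = Add(-6, Mul(-1, -189)) = Add(-6, 189) = 183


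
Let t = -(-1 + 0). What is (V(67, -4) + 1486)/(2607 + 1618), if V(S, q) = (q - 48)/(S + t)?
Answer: 25249/71825 ≈ 0.35153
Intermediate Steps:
t = 1 (t = -1*(-1) = 1)
V(S, q) = (-48 + q)/(1 + S) (V(S, q) = (q - 48)/(S + 1) = (-48 + q)/(1 + S))
(V(67, -4) + 1486)/(2607 + 1618) = ((-48 - 4)/(1 + 67) + 1486)/(2607 + 1618) = (-52/68 + 1486)/4225 = ((1/68)*(-52) + 1486)*(1/4225) = (-13/17 + 1486)*(1/4225) = (25249/17)*(1/4225) = 25249/71825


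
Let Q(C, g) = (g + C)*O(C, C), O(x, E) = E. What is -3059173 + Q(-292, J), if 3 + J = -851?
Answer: -2724541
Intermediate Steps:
J = -854 (J = -3 - 851 = -854)
Q(C, g) = C*(C + g) (Q(C, g) = (g + C)*C = (C + g)*C = C*(C + g))
-3059173 + Q(-292, J) = -3059173 - 292*(-292 - 854) = -3059173 - 292*(-1146) = -3059173 + 334632 = -2724541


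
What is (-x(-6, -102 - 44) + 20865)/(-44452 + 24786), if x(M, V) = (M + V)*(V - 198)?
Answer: 31423/19666 ≈ 1.5978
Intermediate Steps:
x(M, V) = (-198 + V)*(M + V) (x(M, V) = (M + V)*(-198 + V) = (-198 + V)*(M + V))
(-x(-6, -102 - 44) + 20865)/(-44452 + 24786) = (-((-102 - 44)² - 198*(-6) - 198*(-102 - 44) - 6*(-102 - 44)) + 20865)/(-44452 + 24786) = (-((-146)² + 1188 - 198*(-146) - 6*(-146)) + 20865)/(-19666) = (-(21316 + 1188 + 28908 + 876) + 20865)*(-1/19666) = (-1*52288 + 20865)*(-1/19666) = (-52288 + 20865)*(-1/19666) = -31423*(-1/19666) = 31423/19666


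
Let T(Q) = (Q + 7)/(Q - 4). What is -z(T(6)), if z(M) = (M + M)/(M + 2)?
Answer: -26/17 ≈ -1.5294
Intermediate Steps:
T(Q) = (7 + Q)/(-4 + Q)
z(M) = 2*M/(2 + M) (z(M) = (2*M)/(2 + M) = 2*M/(2 + M))
-z(T(6)) = -2*(7 + 6)/(-4 + 6)/(2 + (7 + 6)/(-4 + 6)) = -2*13/2/(2 + 13/2) = -2*(1/2)*13/(2 + (1/2)*13) = -2*13/(2*(2 + 13/2)) = -2*13/(2*17/2) = -2*13*2/(2*17) = -1*26/17 = -26/17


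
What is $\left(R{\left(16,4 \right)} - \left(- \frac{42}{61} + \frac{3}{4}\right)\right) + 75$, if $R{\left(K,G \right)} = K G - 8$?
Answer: $\frac{31949}{244} \approx 130.94$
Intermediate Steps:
$R{\left(K,G \right)} = -8 + G K$ ($R{\left(K,G \right)} = G K - 8 = -8 + G K$)
$\left(R{\left(16,4 \right)} - \left(- \frac{42}{61} + \frac{3}{4}\right)\right) + 75 = \left(\left(-8 + 4 \cdot 16\right) - \left(- \frac{42}{61} + \frac{3}{4}\right)\right) + 75 = \left(\left(-8 + 64\right) - \frac{15}{244}\right) + 75 = \left(56 + \left(- \frac{3}{4} + \frac{42}{61}\right)\right) + 75 = \left(56 - \frac{15}{244}\right) + 75 = \frac{13649}{244} + 75 = \frac{31949}{244}$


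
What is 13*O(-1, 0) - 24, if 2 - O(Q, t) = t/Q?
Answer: 2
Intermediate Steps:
O(Q, t) = 2 - t/Q
13*O(-1, 0) - 24 = 13*(2 - 1*0/(-1)) - 24 = 13*(2 - 1*0*(-1)) - 24 = 13*(2 + 0) - 24 = 13*2 - 24 = 26 - 24 = 2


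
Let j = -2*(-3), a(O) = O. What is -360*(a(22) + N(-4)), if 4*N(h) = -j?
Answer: -7380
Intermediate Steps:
j = 6
N(h) = -3/2 (N(h) = (-1*6)/4 = (¼)*(-6) = -3/2)
-360*(a(22) + N(-4)) = -360*(22 - 3/2) = -360*41/2 = -7380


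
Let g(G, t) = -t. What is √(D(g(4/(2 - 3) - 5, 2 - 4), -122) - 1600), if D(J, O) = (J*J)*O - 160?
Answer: 2*I*√562 ≈ 47.413*I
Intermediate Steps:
D(J, O) = -160 + O*J² (D(J, O) = J²*O - 160 = O*J² - 160 = -160 + O*J²)
√(D(g(4/(2 - 3) - 5, 2 - 4), -122) - 1600) = √((-160 - 122*(2 - 4)²) - 1600) = √((-160 - 122*(-1*(-2))²) - 1600) = √((-160 - 122*2²) - 1600) = √((-160 - 122*4) - 1600) = √((-160 - 488) - 1600) = √(-648 - 1600) = √(-2248) = 2*I*√562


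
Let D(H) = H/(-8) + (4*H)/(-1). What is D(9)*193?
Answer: -57321/8 ≈ -7165.1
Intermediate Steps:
D(H) = -33*H/8 (D(H) = H*(-⅛) + (4*H)*(-1) = -H/8 - 4*H = -33*H/8)
D(9)*193 = -33/8*9*193 = -297/8*193 = -57321/8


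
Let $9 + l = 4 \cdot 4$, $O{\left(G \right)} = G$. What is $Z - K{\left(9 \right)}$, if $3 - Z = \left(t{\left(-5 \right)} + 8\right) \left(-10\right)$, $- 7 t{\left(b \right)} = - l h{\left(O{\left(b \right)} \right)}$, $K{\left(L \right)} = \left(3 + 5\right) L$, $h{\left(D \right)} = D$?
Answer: $-39$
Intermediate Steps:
$l = 7$ ($l = -9 + 4 \cdot 4 = -9 + 16 = 7$)
$K{\left(L \right)} = 8 L$
$t{\left(b \right)} = b$ ($t{\left(b \right)} = - \frac{\left(-1\right) 7 b}{7} = - \frac{\left(-7\right) b}{7} = b$)
$Z = 33$ ($Z = 3 - \left(-5 + 8\right) \left(-10\right) = 3 - 3 \left(-10\right) = 3 - -30 = 3 + 30 = 33$)
$Z - K{\left(9 \right)} = 33 - 8 \cdot 9 = 33 - 72 = -39$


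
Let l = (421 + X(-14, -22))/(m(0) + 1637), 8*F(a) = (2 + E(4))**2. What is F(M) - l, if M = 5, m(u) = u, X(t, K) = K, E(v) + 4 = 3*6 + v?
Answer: 81451/1637 ≈ 49.756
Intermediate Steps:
E(v) = 14 + v (E(v) = -4 + (3*6 + v) = -4 + (18 + v) = 14 + v)
F(a) = 50 (F(a) = (2 + (14 + 4))**2/8 = (2 + 18)**2/8 = (1/8)*20**2 = (1/8)*400 = 50)
l = 399/1637 (l = (421 - 22)/(0 + 1637) = 399/1637 ≈ 0.24374)
F(M) - l = 50 - 1*399/1637 = 50 - 399/1637 = 81451/1637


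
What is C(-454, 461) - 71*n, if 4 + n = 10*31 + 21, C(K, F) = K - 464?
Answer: -24135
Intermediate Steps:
C(K, F) = -464 + K
n = 327 (n = -4 + (10*31 + 21) = -4 + (310 + 21) = -4 + 331 = 327)
C(-454, 461) - 71*n = (-464 - 454) - 71*327 = -918 - 1*23217 = -918 - 23217 = -24135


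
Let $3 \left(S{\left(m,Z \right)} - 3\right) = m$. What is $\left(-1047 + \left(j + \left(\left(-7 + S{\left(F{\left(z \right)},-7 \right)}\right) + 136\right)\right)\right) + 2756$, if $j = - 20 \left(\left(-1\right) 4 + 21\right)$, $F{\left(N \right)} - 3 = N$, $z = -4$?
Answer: $\frac{4502}{3} \approx 1500.7$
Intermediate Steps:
$F{\left(N \right)} = 3 + N$
$S{\left(m,Z \right)} = 3 + \frac{m}{3}$
$j = -340$ ($j = - 20 \left(-4 + 21\right) = \left(-20\right) 17 = -340$)
$\left(-1047 + \left(j + \left(\left(-7 + S{\left(F{\left(z \right)},-7 \right)}\right) + 136\right)\right)\right) + 2756 = \left(-1047 - \left(208 - \frac{3 - 4}{3}\right)\right) + 2756 = \left(-1047 + \left(-340 + \left(\left(-7 + \left(3 + \frac{1}{3} \left(-1\right)\right)\right) + 136\right)\right)\right) + 2756 = \left(-1047 + \left(-340 + \left(\left(-7 + \left(3 - \frac{1}{3}\right)\right) + 136\right)\right)\right) + 2756 = \left(-1047 + \left(-340 + \left(\left(-7 + \frac{8}{3}\right) + 136\right)\right)\right) + 2756 = \left(-1047 + \left(-340 + \left(- \frac{13}{3} + 136\right)\right)\right) + 2756 = \left(-1047 + \left(-340 + \frac{395}{3}\right)\right) + 2756 = \left(-1047 - \frac{625}{3}\right) + 2756 = - \frac{3766}{3} + 2756 = \frac{4502}{3}$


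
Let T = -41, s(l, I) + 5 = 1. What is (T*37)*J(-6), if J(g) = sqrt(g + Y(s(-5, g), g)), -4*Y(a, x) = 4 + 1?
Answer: -1517*I*sqrt(29)/2 ≈ -4084.6*I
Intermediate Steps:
s(l, I) = -4 (s(l, I) = -5 + 1 = -4)
Y(a, x) = -5/4 (Y(a, x) = -(4 + 1)/4 = -1/4*5 = -5/4)
J(g) = sqrt(-5/4 + g) (J(g) = sqrt(g - 5/4) = sqrt(-5/4 + g))
(T*37)*J(-6) = (-41*37)*(sqrt(-5 + 4*(-6))/2) = -1517*sqrt(-5 - 24)/2 = -1517*sqrt(-29)/2 = -1517*I*sqrt(29)/2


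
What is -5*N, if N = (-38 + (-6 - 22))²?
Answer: -21780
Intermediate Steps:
N = 4356 (N = (-38 - 28)² = (-66)² = 4356)
-5*N = -5*4356 = -21780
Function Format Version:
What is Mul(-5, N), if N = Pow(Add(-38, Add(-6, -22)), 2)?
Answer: -21780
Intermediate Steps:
N = 4356 (N = Pow(Add(-38, -28), 2) = Pow(-66, 2) = 4356)
Mul(-5, N) = Mul(-5, 4356) = -21780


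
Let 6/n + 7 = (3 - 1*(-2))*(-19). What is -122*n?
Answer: 122/17 ≈ 7.1765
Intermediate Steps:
n = -1/17 (n = 6/(-7 + (3 - 1*(-2))*(-19)) = 6/(-7 + (3 + 2)*(-19)) = 6/(-7 + 5*(-19)) = 6/(-7 - 95) = 6/(-102) = 6*(-1/102) = -1/17 ≈ -0.058824)
-122*n = -122*(-1/17) = 122/17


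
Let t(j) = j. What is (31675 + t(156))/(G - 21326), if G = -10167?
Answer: -31831/31493 ≈ -1.0107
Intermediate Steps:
(31675 + t(156))/(G - 21326) = (31675 + 156)/(-10167 - 21326) = 31831/(-31493) = 31831*(-1/31493) = -31831/31493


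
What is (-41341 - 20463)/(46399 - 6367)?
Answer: -15451/10008 ≈ -1.5439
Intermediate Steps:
(-41341 - 20463)/(46399 - 6367) = -61804/40032 = -61804*1/40032 = -15451/10008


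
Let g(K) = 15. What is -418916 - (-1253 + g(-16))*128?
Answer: -260452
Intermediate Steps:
-418916 - (-1253 + g(-16))*128 = -418916 - (-1253 + 15)*128 = -418916 - (-1238)*128 = -418916 - 1*(-158464) = -418916 + 158464 = -260452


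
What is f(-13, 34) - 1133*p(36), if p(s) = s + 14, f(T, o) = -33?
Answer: -56683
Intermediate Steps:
p(s) = 14 + s
f(-13, 34) - 1133*p(36) = -33 - 1133*(14 + 36) = -33 - 1133*50 = -33 - 56650 = -56683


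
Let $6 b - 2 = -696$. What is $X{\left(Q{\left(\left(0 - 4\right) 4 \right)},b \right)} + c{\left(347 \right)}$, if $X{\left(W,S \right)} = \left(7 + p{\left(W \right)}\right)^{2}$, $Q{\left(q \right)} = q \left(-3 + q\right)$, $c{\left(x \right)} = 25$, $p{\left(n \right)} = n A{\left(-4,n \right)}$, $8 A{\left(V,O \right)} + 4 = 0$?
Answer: $21050$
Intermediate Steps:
$b = - \frac{347}{3}$ ($b = \frac{1}{3} + \frac{1}{6} \left(-696\right) = \frac{1}{3} - 116 = - \frac{347}{3} \approx -115.67$)
$A{\left(V,O \right)} = - \frac{1}{2}$ ($A{\left(V,O \right)} = - \frac{1}{2} + \frac{1}{8} \cdot 0 = - \frac{1}{2} + 0 = - \frac{1}{2}$)
$p{\left(n \right)} = - \frac{n}{2}$ ($p{\left(n \right)} = n \left(- \frac{1}{2}\right) = - \frac{n}{2}$)
$X{\left(W,S \right)} = \left(7 - \frac{W}{2}\right)^{2}$
$X{\left(Q{\left(\left(0 - 4\right) 4 \right)},b \right)} + c{\left(347 \right)} = \frac{\left(14 - \left(0 - 4\right) 4 \left(-3 + \left(0 - 4\right) 4\right)\right)^{2}}{4} + 25 = \frac{\left(14 - \left(-4\right) 4 \left(-3 - 16\right)\right)^{2}}{4} + 25 = \frac{\left(14 - - 16 \left(-3 - 16\right)\right)^{2}}{4} + 25 = \frac{\left(14 - \left(-16\right) \left(-19\right)\right)^{2}}{4} + 25 = \frac{\left(14 - 304\right)^{2}}{4} + 25 = \frac{\left(-290\right)^{2}}{4} + 25 = \frac{1}{4} \cdot 84100 + 25 = 21025 + 25 = 21050$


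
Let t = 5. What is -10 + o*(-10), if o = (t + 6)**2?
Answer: -1220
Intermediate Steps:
o = 121 (o = (5 + 6)**2 = 11**2 = 121)
-10 + o*(-10) = -10 + 121*(-10) = -10 - 1210 = -1220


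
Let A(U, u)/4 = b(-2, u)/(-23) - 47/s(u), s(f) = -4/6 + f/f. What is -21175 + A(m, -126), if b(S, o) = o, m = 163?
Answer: -499493/23 ≈ -21717.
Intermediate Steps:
s(f) = ⅓ (s(f) = -4*⅙ + 1 = -⅔ + 1 = ⅓)
A(U, u) = -564 - 4*u/23 (A(U, u) = 4*(u/(-23) - 47/⅓) = 4*(u*(-1/23) - 47*3) = 4*(-u/23 - 141) = 4*(-141 - u/23) = -564 - 4*u/23)
-21175 + A(m, -126) = -21175 + (-564 - 4/23*(-126)) = -21175 + (-564 + 504/23) = -21175 - 12468/23 = -499493/23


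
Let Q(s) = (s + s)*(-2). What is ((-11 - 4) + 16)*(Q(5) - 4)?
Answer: -24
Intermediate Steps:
Q(s) = -4*s (Q(s) = (2*s)*(-2) = -4*s)
((-11 - 4) + 16)*(Q(5) - 4) = ((-11 - 4) + 16)*(-4*5 - 4) = (-15 + 16)*(-20 - 4) = 1*(-24) = -24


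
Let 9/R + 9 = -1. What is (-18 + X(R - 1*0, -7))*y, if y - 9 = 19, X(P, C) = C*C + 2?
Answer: 924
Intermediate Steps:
R = -9/10 (R = 9/(-9 - 1) = 9/(-10) = 9*(-1/10) = -9/10 ≈ -0.90000)
X(P, C) = 2 + C**2 (X(P, C) = C**2 + 2 = 2 + C**2)
y = 28 (y = 9 + 19 = 28)
(-18 + X(R - 1*0, -7))*y = (-18 + (2 + (-7)**2))*28 = (-18 + (2 + 49))*28 = (-18 + 51)*28 = 33*28 = 924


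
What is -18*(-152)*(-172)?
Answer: -470592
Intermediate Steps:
-18*(-152)*(-172) = 2736*(-172) = -470592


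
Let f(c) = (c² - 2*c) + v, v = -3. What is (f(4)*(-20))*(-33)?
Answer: 3300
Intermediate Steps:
f(c) = -3 + c² - 2*c (f(c) = (c² - 2*c) - 3 = -3 + c² - 2*c)
(f(4)*(-20))*(-33) = ((-3 + 4² - 2*4)*(-20))*(-33) = ((-3 + 16 - 8)*(-20))*(-33) = (5*(-20))*(-33) = -100*(-33) = 3300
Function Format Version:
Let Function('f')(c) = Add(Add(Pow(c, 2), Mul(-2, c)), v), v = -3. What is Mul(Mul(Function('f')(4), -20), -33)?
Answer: 3300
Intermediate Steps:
Function('f')(c) = Add(-3, Pow(c, 2), Mul(-2, c)) (Function('f')(c) = Add(Add(Pow(c, 2), Mul(-2, c)), -3) = Add(-3, Pow(c, 2), Mul(-2, c)))
Mul(Mul(Function('f')(4), -20), -33) = Mul(Mul(Add(-3, Pow(4, 2), Mul(-2, 4)), -20), -33) = Mul(Mul(Add(-3, 16, -8), -20), -33) = Mul(Mul(5, -20), -33) = Mul(-100, -33) = 3300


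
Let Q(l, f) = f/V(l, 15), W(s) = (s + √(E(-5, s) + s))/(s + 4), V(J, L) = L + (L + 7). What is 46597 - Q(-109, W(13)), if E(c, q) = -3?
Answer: 29309500/629 - √10/629 ≈ 46597.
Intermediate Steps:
V(J, L) = 7 + 2*L (V(J, L) = L + (7 + L) = 7 + 2*L)
W(s) = (s + √(-3 + s))/(4 + s) (W(s) = (s + √(-3 + s))/(s + 4) = (s + √(-3 + s))/(4 + s))
Q(l, f) = f/37 (Q(l, f) = f/(7 + 2*15) = f/(7 + 30) = f/37)
46597 - Q(-109, W(13)) = 46597 - (13 + √(-3 + 13))/(4 + 13)/37 = 46597 - (13 + √10)/17/37 = 46597 - (13/17 + √10/17)/37 = 46597 - (13/629 + √10/629) = 46597 + (-13/629 - √10/629) = 29309500/629 - √10/629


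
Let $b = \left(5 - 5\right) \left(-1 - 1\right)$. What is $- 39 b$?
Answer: $0$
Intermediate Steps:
$b = 0$ ($b = 0 \left(-2\right) = 0$)
$- 39 b = \left(-39\right) 0 = 0$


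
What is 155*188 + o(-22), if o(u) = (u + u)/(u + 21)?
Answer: 29184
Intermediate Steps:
o(u) = 2*u/(21 + u) (o(u) = (2*u)/(21 + u) = 2*u/(21 + u))
155*188 + o(-22) = 155*188 + 2*(-22)/(21 - 22) = 29140 + 2*(-22)/(-1) = 29140 + 2*(-22)*(-1) = 29140 + 44 = 29184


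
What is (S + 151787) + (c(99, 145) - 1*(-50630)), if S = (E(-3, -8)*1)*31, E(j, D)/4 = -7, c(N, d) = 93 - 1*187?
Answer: 201455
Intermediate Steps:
c(N, d) = -94 (c(N, d) = 93 - 187 = -94)
E(j, D) = -28 (E(j, D) = 4*(-7) = -28)
S = -868 (S = -28*1*31 = -28*31 = -868)
(S + 151787) + (c(99, 145) - 1*(-50630)) = (-868 + 151787) + (-94 - 1*(-50630)) = 150919 + (-94 + 50630) = 150919 + 50536 = 201455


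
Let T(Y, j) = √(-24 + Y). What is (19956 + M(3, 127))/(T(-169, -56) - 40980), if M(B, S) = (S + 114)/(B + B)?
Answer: -819442910/1679360593 - 119977*I*√193/10076163558 ≈ -0.48795 - 0.00016542*I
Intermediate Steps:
M(B, S) = (114 + S)/(2*B) (M(B, S) = (114 + S)/((2*B)) = (114 + S)*(1/(2*B)) = (114 + S)/(2*B))
(19956 + M(3, 127))/(T(-169, -56) - 40980) = (19956 + (½)*(114 + 127)/3)/(√(-24 - 169) - 40980) = (19956 + (½)*(⅓)*241)/(√(-193) - 40980) = (19956 + 241/6)/(I*√193 - 40980) = 119977/(6*(-40980 + I*√193))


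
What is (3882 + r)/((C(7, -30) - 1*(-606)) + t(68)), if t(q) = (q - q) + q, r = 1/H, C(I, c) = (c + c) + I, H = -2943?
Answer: 11424725/1827603 ≈ 6.2512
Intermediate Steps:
C(I, c) = I + 2*c (C(I, c) = 2*c + I = I + 2*c)
r = -1/2943 (r = 1/(-2943) = -1/2943 ≈ -0.00033979)
t(q) = q (t(q) = 0 + q = q)
(3882 + r)/((C(7, -30) - 1*(-606)) + t(68)) = (3882 - 1/2943)/(((7 + 2*(-30)) - 1*(-606)) + 68) = 11424725/(2943*(((7 - 60) + 606) + 68)) = 11424725/(2943*((-53 + 606) + 68)) = 11424725/(2943*(553 + 68)) = (11424725/2943)/621 = (11424725/2943)*(1/621) = 11424725/1827603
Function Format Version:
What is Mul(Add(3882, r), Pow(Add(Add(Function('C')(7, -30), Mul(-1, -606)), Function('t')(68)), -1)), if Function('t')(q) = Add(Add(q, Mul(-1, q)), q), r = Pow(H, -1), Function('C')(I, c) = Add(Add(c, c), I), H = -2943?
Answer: Rational(11424725, 1827603) ≈ 6.2512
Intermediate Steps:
Function('C')(I, c) = Add(I, Mul(2, c)) (Function('C')(I, c) = Add(Mul(2, c), I) = Add(I, Mul(2, c)))
r = Rational(-1, 2943) (r = Pow(-2943, -1) = Rational(-1, 2943) ≈ -0.00033979)
Function('t')(q) = q (Function('t')(q) = Add(0, q) = q)
Mul(Add(3882, r), Pow(Add(Add(Function('C')(7, -30), Mul(-1, -606)), Function('t')(68)), -1)) = Mul(Add(3882, Rational(-1, 2943)), Pow(Add(Add(Add(7, Mul(2, -30)), Mul(-1, -606)), 68), -1)) = Mul(Rational(11424725, 2943), Pow(Add(Add(Add(7, -60), 606), 68), -1)) = Mul(Rational(11424725, 2943), Pow(Add(Add(-53, 606), 68), -1)) = Mul(Rational(11424725, 2943), Pow(Add(553, 68), -1)) = Mul(Rational(11424725, 2943), Pow(621, -1)) = Mul(Rational(11424725, 2943), Rational(1, 621)) = Rational(11424725, 1827603)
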